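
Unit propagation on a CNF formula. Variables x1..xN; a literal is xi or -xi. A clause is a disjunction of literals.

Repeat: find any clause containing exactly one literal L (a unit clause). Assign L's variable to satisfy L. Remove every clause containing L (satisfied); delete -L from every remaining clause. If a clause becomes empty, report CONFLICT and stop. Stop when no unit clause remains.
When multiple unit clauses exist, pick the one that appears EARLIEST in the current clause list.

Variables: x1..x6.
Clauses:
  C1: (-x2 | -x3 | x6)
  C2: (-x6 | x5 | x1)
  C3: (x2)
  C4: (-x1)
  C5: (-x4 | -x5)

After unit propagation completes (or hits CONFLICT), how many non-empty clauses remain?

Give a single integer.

Answer: 3

Derivation:
unit clause [2] forces x2=T; simplify:
  drop -2 from [-2, -3, 6] -> [-3, 6]
  satisfied 1 clause(s); 4 remain; assigned so far: [2]
unit clause [-1] forces x1=F; simplify:
  drop 1 from [-6, 5, 1] -> [-6, 5]
  satisfied 1 clause(s); 3 remain; assigned so far: [1, 2]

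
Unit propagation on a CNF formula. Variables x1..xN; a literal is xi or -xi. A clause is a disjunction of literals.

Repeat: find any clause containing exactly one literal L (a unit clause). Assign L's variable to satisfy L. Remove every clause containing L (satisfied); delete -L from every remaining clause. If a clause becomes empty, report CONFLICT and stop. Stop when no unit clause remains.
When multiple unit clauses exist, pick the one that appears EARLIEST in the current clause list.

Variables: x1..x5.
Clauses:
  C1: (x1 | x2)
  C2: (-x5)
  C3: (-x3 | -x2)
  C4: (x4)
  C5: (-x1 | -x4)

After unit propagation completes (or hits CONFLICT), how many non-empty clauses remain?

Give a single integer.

unit clause [-5] forces x5=F; simplify:
  satisfied 1 clause(s); 4 remain; assigned so far: [5]
unit clause [4] forces x4=T; simplify:
  drop -4 from [-1, -4] -> [-1]
  satisfied 1 clause(s); 3 remain; assigned so far: [4, 5]
unit clause [-1] forces x1=F; simplify:
  drop 1 from [1, 2] -> [2]
  satisfied 1 clause(s); 2 remain; assigned so far: [1, 4, 5]
unit clause [2] forces x2=T; simplify:
  drop -2 from [-3, -2] -> [-3]
  satisfied 1 clause(s); 1 remain; assigned so far: [1, 2, 4, 5]
unit clause [-3] forces x3=F; simplify:
  satisfied 1 clause(s); 0 remain; assigned so far: [1, 2, 3, 4, 5]

Answer: 0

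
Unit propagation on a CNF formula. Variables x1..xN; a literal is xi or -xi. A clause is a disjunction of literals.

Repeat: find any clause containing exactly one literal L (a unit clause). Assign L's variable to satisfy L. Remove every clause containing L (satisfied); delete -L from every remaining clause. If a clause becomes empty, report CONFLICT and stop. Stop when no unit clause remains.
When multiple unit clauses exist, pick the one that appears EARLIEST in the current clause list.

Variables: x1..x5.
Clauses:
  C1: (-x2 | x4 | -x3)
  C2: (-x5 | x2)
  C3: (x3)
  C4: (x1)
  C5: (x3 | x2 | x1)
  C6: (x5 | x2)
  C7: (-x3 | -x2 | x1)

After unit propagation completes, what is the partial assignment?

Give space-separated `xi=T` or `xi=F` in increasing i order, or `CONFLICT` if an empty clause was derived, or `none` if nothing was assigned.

Answer: x1=T x3=T

Derivation:
unit clause [3] forces x3=T; simplify:
  drop -3 from [-2, 4, -3] -> [-2, 4]
  drop -3 from [-3, -2, 1] -> [-2, 1]
  satisfied 2 clause(s); 5 remain; assigned so far: [3]
unit clause [1] forces x1=T; simplify:
  satisfied 2 clause(s); 3 remain; assigned so far: [1, 3]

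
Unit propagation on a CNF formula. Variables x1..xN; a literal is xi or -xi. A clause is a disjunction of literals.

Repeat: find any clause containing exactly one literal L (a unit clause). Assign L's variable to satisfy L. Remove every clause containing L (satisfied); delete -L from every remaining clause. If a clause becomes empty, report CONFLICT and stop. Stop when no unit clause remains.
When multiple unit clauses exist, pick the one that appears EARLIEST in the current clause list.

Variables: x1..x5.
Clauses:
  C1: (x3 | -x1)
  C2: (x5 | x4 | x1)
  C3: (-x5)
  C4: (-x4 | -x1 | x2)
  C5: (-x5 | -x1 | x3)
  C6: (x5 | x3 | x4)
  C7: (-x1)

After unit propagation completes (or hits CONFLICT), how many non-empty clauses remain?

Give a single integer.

Answer: 0

Derivation:
unit clause [-5] forces x5=F; simplify:
  drop 5 from [5, 4, 1] -> [4, 1]
  drop 5 from [5, 3, 4] -> [3, 4]
  satisfied 2 clause(s); 5 remain; assigned so far: [5]
unit clause [-1] forces x1=F; simplify:
  drop 1 from [4, 1] -> [4]
  satisfied 3 clause(s); 2 remain; assigned so far: [1, 5]
unit clause [4] forces x4=T; simplify:
  satisfied 2 clause(s); 0 remain; assigned so far: [1, 4, 5]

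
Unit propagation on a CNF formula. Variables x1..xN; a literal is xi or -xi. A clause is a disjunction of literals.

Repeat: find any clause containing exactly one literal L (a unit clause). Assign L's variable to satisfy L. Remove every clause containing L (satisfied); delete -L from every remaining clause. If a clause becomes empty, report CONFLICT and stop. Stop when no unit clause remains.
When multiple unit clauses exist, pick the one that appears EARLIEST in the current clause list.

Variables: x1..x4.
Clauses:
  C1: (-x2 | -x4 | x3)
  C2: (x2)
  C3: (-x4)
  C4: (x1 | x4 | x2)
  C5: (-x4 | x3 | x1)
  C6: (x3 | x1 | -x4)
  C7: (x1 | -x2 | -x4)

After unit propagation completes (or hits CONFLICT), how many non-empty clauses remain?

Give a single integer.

unit clause [2] forces x2=T; simplify:
  drop -2 from [-2, -4, 3] -> [-4, 3]
  drop -2 from [1, -2, -4] -> [1, -4]
  satisfied 2 clause(s); 5 remain; assigned so far: [2]
unit clause [-4] forces x4=F; simplify:
  satisfied 5 clause(s); 0 remain; assigned so far: [2, 4]

Answer: 0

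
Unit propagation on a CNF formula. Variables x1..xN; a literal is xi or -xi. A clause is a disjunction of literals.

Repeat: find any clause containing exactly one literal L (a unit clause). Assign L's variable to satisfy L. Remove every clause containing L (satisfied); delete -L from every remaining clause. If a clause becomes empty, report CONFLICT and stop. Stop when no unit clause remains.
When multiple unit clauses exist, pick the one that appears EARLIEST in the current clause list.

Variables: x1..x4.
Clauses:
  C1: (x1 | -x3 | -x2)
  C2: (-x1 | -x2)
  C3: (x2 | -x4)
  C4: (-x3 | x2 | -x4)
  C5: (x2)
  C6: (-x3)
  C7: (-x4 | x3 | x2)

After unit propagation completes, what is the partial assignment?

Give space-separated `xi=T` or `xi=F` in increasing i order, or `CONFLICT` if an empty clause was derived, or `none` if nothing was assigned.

unit clause [2] forces x2=T; simplify:
  drop -2 from [1, -3, -2] -> [1, -3]
  drop -2 from [-1, -2] -> [-1]
  satisfied 4 clause(s); 3 remain; assigned so far: [2]
unit clause [-1] forces x1=F; simplify:
  drop 1 from [1, -3] -> [-3]
  satisfied 1 clause(s); 2 remain; assigned so far: [1, 2]
unit clause [-3] forces x3=F; simplify:
  satisfied 2 clause(s); 0 remain; assigned so far: [1, 2, 3]

Answer: x1=F x2=T x3=F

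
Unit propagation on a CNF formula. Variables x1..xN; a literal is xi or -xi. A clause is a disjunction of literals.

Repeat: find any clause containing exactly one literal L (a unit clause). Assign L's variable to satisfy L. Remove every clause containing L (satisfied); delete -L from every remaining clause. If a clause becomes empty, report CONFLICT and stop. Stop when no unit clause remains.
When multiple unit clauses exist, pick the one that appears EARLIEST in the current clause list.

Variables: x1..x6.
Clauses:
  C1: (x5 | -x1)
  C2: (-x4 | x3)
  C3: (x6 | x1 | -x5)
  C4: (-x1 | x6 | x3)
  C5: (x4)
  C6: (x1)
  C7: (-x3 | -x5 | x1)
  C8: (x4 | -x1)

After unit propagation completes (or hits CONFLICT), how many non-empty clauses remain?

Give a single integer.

unit clause [4] forces x4=T; simplify:
  drop -4 from [-4, 3] -> [3]
  satisfied 2 clause(s); 6 remain; assigned so far: [4]
unit clause [3] forces x3=T; simplify:
  drop -3 from [-3, -5, 1] -> [-5, 1]
  satisfied 2 clause(s); 4 remain; assigned so far: [3, 4]
unit clause [1] forces x1=T; simplify:
  drop -1 from [5, -1] -> [5]
  satisfied 3 clause(s); 1 remain; assigned so far: [1, 3, 4]
unit clause [5] forces x5=T; simplify:
  satisfied 1 clause(s); 0 remain; assigned so far: [1, 3, 4, 5]

Answer: 0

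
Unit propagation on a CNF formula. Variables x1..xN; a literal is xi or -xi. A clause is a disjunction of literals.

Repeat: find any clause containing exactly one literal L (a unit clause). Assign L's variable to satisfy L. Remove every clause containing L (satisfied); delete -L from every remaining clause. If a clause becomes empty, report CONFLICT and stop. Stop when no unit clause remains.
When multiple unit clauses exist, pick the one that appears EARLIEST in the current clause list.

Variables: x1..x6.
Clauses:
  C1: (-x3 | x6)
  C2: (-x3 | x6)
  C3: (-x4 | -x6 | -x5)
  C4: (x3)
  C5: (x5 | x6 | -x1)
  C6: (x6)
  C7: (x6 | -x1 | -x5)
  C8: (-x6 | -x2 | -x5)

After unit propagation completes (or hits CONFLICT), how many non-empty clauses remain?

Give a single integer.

Answer: 2

Derivation:
unit clause [3] forces x3=T; simplify:
  drop -3 from [-3, 6] -> [6]
  drop -3 from [-3, 6] -> [6]
  satisfied 1 clause(s); 7 remain; assigned so far: [3]
unit clause [6] forces x6=T; simplify:
  drop -6 from [-4, -6, -5] -> [-4, -5]
  drop -6 from [-6, -2, -5] -> [-2, -5]
  satisfied 5 clause(s); 2 remain; assigned so far: [3, 6]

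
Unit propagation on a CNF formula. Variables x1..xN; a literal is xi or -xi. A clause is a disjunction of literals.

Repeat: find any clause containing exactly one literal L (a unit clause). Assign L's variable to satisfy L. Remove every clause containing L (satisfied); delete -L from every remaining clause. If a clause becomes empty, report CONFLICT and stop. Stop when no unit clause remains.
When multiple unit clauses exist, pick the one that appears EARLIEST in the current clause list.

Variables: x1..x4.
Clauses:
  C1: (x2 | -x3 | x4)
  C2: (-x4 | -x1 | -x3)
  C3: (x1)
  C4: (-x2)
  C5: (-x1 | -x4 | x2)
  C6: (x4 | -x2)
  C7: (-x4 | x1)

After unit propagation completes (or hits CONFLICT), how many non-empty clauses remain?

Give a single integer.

unit clause [1] forces x1=T; simplify:
  drop -1 from [-4, -1, -3] -> [-4, -3]
  drop -1 from [-1, -4, 2] -> [-4, 2]
  satisfied 2 clause(s); 5 remain; assigned so far: [1]
unit clause [-2] forces x2=F; simplify:
  drop 2 from [2, -3, 4] -> [-3, 4]
  drop 2 from [-4, 2] -> [-4]
  satisfied 2 clause(s); 3 remain; assigned so far: [1, 2]
unit clause [-4] forces x4=F; simplify:
  drop 4 from [-3, 4] -> [-3]
  satisfied 2 clause(s); 1 remain; assigned so far: [1, 2, 4]
unit clause [-3] forces x3=F; simplify:
  satisfied 1 clause(s); 0 remain; assigned so far: [1, 2, 3, 4]

Answer: 0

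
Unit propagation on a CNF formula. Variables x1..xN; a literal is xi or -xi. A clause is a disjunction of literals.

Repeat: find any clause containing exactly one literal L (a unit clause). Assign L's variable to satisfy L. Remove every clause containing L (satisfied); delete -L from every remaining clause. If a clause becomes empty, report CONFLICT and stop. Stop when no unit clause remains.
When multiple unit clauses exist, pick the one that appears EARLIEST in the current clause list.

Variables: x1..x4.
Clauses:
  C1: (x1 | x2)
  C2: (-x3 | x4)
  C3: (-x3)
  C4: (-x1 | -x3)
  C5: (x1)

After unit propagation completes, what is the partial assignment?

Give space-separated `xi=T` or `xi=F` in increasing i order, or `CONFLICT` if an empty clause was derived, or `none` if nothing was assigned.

unit clause [-3] forces x3=F; simplify:
  satisfied 3 clause(s); 2 remain; assigned so far: [3]
unit clause [1] forces x1=T; simplify:
  satisfied 2 clause(s); 0 remain; assigned so far: [1, 3]

Answer: x1=T x3=F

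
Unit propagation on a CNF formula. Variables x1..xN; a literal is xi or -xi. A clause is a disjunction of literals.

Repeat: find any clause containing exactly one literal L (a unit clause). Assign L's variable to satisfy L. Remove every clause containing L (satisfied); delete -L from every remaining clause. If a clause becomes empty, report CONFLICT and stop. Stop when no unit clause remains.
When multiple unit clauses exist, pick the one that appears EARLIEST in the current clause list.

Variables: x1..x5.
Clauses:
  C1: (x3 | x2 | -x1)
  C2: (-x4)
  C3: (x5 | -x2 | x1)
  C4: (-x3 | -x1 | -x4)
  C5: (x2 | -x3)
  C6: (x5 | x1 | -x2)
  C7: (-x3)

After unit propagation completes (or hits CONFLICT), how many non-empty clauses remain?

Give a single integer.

unit clause [-4] forces x4=F; simplify:
  satisfied 2 clause(s); 5 remain; assigned so far: [4]
unit clause [-3] forces x3=F; simplify:
  drop 3 from [3, 2, -1] -> [2, -1]
  satisfied 2 clause(s); 3 remain; assigned so far: [3, 4]

Answer: 3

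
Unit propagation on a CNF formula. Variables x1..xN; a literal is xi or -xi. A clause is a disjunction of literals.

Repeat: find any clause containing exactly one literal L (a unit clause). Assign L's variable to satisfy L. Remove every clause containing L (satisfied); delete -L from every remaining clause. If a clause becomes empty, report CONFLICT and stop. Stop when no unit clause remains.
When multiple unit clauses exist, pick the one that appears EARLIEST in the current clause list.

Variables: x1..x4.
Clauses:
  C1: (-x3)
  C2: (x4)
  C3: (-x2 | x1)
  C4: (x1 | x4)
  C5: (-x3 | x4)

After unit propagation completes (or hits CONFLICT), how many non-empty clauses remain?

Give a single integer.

Answer: 1

Derivation:
unit clause [-3] forces x3=F; simplify:
  satisfied 2 clause(s); 3 remain; assigned so far: [3]
unit clause [4] forces x4=T; simplify:
  satisfied 2 clause(s); 1 remain; assigned so far: [3, 4]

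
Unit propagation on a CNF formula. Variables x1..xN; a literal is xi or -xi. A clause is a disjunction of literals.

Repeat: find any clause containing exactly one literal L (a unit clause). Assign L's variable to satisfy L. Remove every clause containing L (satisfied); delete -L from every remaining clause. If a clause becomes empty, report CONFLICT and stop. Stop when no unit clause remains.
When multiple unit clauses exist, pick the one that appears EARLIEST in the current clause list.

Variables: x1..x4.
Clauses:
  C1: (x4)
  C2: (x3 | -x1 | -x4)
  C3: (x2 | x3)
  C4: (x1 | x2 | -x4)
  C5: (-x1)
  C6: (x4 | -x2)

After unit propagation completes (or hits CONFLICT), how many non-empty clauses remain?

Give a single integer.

unit clause [4] forces x4=T; simplify:
  drop -4 from [3, -1, -4] -> [3, -1]
  drop -4 from [1, 2, -4] -> [1, 2]
  satisfied 2 clause(s); 4 remain; assigned so far: [4]
unit clause [-1] forces x1=F; simplify:
  drop 1 from [1, 2] -> [2]
  satisfied 2 clause(s); 2 remain; assigned so far: [1, 4]
unit clause [2] forces x2=T; simplify:
  satisfied 2 clause(s); 0 remain; assigned so far: [1, 2, 4]

Answer: 0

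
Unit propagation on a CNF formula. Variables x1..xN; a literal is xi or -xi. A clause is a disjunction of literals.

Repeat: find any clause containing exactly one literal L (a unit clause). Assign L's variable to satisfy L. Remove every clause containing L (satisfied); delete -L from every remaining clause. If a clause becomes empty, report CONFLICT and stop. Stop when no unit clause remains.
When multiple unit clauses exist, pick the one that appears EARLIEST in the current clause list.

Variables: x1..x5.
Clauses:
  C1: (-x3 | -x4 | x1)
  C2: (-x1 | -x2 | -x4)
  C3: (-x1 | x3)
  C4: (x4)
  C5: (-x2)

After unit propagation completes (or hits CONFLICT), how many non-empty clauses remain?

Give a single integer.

Answer: 2

Derivation:
unit clause [4] forces x4=T; simplify:
  drop -4 from [-3, -4, 1] -> [-3, 1]
  drop -4 from [-1, -2, -4] -> [-1, -2]
  satisfied 1 clause(s); 4 remain; assigned so far: [4]
unit clause [-2] forces x2=F; simplify:
  satisfied 2 clause(s); 2 remain; assigned so far: [2, 4]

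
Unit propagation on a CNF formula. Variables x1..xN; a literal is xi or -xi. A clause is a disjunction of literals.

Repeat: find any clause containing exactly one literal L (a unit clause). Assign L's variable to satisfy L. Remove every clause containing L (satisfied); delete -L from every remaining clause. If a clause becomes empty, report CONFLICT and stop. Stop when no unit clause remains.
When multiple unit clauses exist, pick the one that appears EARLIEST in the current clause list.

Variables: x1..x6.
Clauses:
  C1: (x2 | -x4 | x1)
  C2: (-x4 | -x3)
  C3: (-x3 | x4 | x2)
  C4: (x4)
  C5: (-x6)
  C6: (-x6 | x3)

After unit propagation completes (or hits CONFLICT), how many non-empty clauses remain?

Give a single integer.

Answer: 1

Derivation:
unit clause [4] forces x4=T; simplify:
  drop -4 from [2, -4, 1] -> [2, 1]
  drop -4 from [-4, -3] -> [-3]
  satisfied 2 clause(s); 4 remain; assigned so far: [4]
unit clause [-3] forces x3=F; simplify:
  drop 3 from [-6, 3] -> [-6]
  satisfied 1 clause(s); 3 remain; assigned so far: [3, 4]
unit clause [-6] forces x6=F; simplify:
  satisfied 2 clause(s); 1 remain; assigned so far: [3, 4, 6]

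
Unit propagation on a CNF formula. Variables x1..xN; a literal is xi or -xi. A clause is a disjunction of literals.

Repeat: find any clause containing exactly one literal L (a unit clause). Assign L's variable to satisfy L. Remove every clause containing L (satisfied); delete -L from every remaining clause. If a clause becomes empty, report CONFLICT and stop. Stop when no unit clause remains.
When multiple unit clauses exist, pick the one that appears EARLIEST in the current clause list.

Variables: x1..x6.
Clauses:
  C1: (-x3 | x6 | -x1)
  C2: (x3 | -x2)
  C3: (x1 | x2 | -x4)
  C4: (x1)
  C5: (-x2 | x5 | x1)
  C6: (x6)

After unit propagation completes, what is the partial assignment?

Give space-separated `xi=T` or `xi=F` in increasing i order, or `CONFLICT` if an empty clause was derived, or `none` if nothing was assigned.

Answer: x1=T x6=T

Derivation:
unit clause [1] forces x1=T; simplify:
  drop -1 from [-3, 6, -1] -> [-3, 6]
  satisfied 3 clause(s); 3 remain; assigned so far: [1]
unit clause [6] forces x6=T; simplify:
  satisfied 2 clause(s); 1 remain; assigned so far: [1, 6]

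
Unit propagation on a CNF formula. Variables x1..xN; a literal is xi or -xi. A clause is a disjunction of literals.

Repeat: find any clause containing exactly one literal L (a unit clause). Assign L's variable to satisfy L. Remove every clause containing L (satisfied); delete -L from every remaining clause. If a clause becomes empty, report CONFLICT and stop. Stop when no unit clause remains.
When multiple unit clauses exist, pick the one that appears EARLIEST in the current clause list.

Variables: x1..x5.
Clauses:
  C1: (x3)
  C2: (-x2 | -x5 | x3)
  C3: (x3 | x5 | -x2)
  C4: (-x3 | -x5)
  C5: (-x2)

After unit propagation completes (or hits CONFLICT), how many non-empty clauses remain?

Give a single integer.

Answer: 0

Derivation:
unit clause [3] forces x3=T; simplify:
  drop -3 from [-3, -5] -> [-5]
  satisfied 3 clause(s); 2 remain; assigned so far: [3]
unit clause [-5] forces x5=F; simplify:
  satisfied 1 clause(s); 1 remain; assigned so far: [3, 5]
unit clause [-2] forces x2=F; simplify:
  satisfied 1 clause(s); 0 remain; assigned so far: [2, 3, 5]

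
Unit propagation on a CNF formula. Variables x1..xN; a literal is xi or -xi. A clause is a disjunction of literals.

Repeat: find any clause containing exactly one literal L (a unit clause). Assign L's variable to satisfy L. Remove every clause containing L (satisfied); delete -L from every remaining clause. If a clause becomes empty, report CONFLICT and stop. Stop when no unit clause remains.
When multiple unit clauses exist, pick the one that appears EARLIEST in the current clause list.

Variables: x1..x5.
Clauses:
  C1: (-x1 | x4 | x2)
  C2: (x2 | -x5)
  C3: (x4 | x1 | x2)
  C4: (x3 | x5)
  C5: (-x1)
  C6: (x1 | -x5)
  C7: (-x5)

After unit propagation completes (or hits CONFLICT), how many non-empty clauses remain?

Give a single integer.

unit clause [-1] forces x1=F; simplify:
  drop 1 from [4, 1, 2] -> [4, 2]
  drop 1 from [1, -5] -> [-5]
  satisfied 2 clause(s); 5 remain; assigned so far: [1]
unit clause [-5] forces x5=F; simplify:
  drop 5 from [3, 5] -> [3]
  satisfied 3 clause(s); 2 remain; assigned so far: [1, 5]
unit clause [3] forces x3=T; simplify:
  satisfied 1 clause(s); 1 remain; assigned so far: [1, 3, 5]

Answer: 1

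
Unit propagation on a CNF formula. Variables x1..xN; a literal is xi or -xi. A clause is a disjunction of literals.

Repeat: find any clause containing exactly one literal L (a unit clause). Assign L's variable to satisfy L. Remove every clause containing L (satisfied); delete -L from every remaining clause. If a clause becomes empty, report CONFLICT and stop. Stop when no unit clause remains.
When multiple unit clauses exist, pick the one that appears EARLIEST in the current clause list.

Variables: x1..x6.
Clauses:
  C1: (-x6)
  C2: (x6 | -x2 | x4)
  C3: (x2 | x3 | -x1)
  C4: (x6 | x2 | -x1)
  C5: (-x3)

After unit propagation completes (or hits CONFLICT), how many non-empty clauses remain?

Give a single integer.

Answer: 3

Derivation:
unit clause [-6] forces x6=F; simplify:
  drop 6 from [6, -2, 4] -> [-2, 4]
  drop 6 from [6, 2, -1] -> [2, -1]
  satisfied 1 clause(s); 4 remain; assigned so far: [6]
unit clause [-3] forces x3=F; simplify:
  drop 3 from [2, 3, -1] -> [2, -1]
  satisfied 1 clause(s); 3 remain; assigned so far: [3, 6]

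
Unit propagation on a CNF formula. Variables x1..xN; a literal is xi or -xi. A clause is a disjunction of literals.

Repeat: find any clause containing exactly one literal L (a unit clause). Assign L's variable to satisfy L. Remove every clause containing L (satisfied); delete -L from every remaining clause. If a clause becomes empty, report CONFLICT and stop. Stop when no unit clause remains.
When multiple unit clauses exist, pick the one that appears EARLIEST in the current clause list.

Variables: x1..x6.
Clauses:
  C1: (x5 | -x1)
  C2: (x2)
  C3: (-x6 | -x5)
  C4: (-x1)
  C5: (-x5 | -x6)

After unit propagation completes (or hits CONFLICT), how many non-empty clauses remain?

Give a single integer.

unit clause [2] forces x2=T; simplify:
  satisfied 1 clause(s); 4 remain; assigned so far: [2]
unit clause [-1] forces x1=F; simplify:
  satisfied 2 clause(s); 2 remain; assigned so far: [1, 2]

Answer: 2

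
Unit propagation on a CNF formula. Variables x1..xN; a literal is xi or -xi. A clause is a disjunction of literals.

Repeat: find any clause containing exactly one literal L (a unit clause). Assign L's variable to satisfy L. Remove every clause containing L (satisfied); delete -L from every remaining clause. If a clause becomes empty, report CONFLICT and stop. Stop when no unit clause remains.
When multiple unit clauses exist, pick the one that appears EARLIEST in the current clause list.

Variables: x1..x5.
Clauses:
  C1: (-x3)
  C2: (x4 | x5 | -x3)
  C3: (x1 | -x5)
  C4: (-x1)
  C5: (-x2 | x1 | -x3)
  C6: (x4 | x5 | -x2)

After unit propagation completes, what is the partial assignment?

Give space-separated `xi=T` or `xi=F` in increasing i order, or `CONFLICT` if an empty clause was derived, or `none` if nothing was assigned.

Answer: x1=F x3=F x5=F

Derivation:
unit clause [-3] forces x3=F; simplify:
  satisfied 3 clause(s); 3 remain; assigned so far: [3]
unit clause [-1] forces x1=F; simplify:
  drop 1 from [1, -5] -> [-5]
  satisfied 1 clause(s); 2 remain; assigned so far: [1, 3]
unit clause [-5] forces x5=F; simplify:
  drop 5 from [4, 5, -2] -> [4, -2]
  satisfied 1 clause(s); 1 remain; assigned so far: [1, 3, 5]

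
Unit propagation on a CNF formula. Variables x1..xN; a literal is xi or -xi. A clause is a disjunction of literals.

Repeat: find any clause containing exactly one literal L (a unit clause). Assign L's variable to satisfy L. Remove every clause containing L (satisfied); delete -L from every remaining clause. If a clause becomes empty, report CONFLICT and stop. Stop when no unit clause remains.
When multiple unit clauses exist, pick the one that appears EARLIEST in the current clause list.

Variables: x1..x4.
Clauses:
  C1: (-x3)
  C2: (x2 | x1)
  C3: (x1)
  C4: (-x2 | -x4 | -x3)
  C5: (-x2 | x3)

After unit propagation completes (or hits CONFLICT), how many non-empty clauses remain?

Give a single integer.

Answer: 0

Derivation:
unit clause [-3] forces x3=F; simplify:
  drop 3 from [-2, 3] -> [-2]
  satisfied 2 clause(s); 3 remain; assigned so far: [3]
unit clause [1] forces x1=T; simplify:
  satisfied 2 clause(s); 1 remain; assigned so far: [1, 3]
unit clause [-2] forces x2=F; simplify:
  satisfied 1 clause(s); 0 remain; assigned so far: [1, 2, 3]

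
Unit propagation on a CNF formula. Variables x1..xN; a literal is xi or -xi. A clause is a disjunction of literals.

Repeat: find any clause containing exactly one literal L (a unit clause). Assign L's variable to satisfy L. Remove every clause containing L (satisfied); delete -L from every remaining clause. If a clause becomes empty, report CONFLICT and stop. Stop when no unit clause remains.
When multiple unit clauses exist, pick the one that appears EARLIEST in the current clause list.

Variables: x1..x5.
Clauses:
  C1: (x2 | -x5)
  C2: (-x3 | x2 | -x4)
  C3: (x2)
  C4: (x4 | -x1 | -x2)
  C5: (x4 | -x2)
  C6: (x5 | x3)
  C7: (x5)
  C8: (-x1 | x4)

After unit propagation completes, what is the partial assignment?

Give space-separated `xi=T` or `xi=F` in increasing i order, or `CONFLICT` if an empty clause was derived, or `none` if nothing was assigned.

unit clause [2] forces x2=T; simplify:
  drop -2 from [4, -1, -2] -> [4, -1]
  drop -2 from [4, -2] -> [4]
  satisfied 3 clause(s); 5 remain; assigned so far: [2]
unit clause [4] forces x4=T; simplify:
  satisfied 3 clause(s); 2 remain; assigned so far: [2, 4]
unit clause [5] forces x5=T; simplify:
  satisfied 2 clause(s); 0 remain; assigned so far: [2, 4, 5]

Answer: x2=T x4=T x5=T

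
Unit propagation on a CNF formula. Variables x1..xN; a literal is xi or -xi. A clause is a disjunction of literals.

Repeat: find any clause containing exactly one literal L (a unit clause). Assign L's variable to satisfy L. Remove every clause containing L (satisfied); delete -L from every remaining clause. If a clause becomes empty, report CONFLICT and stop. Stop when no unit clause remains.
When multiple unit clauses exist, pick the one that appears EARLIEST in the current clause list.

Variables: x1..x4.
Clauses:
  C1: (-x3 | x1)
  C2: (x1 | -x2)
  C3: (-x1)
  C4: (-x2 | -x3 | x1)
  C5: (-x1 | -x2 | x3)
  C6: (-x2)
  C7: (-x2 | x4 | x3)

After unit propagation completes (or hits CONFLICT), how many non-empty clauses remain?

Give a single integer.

Answer: 0

Derivation:
unit clause [-1] forces x1=F; simplify:
  drop 1 from [-3, 1] -> [-3]
  drop 1 from [1, -2] -> [-2]
  drop 1 from [-2, -3, 1] -> [-2, -3]
  satisfied 2 clause(s); 5 remain; assigned so far: [1]
unit clause [-3] forces x3=F; simplify:
  drop 3 from [-2, 4, 3] -> [-2, 4]
  satisfied 2 clause(s); 3 remain; assigned so far: [1, 3]
unit clause [-2] forces x2=F; simplify:
  satisfied 3 clause(s); 0 remain; assigned so far: [1, 2, 3]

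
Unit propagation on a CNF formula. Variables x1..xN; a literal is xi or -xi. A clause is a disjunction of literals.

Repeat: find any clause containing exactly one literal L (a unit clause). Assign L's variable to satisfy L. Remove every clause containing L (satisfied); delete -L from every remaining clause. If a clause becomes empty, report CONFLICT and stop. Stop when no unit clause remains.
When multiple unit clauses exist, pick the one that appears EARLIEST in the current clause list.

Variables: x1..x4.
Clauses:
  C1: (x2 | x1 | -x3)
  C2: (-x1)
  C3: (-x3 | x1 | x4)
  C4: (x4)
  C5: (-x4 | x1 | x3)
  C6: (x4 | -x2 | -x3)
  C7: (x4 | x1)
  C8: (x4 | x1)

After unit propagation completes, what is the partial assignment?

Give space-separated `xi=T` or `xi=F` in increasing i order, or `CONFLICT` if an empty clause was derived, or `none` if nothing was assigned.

unit clause [-1] forces x1=F; simplify:
  drop 1 from [2, 1, -3] -> [2, -3]
  drop 1 from [-3, 1, 4] -> [-3, 4]
  drop 1 from [-4, 1, 3] -> [-4, 3]
  drop 1 from [4, 1] -> [4]
  drop 1 from [4, 1] -> [4]
  satisfied 1 clause(s); 7 remain; assigned so far: [1]
unit clause [4] forces x4=T; simplify:
  drop -4 from [-4, 3] -> [3]
  satisfied 5 clause(s); 2 remain; assigned so far: [1, 4]
unit clause [3] forces x3=T; simplify:
  drop -3 from [2, -3] -> [2]
  satisfied 1 clause(s); 1 remain; assigned so far: [1, 3, 4]
unit clause [2] forces x2=T; simplify:
  satisfied 1 clause(s); 0 remain; assigned so far: [1, 2, 3, 4]

Answer: x1=F x2=T x3=T x4=T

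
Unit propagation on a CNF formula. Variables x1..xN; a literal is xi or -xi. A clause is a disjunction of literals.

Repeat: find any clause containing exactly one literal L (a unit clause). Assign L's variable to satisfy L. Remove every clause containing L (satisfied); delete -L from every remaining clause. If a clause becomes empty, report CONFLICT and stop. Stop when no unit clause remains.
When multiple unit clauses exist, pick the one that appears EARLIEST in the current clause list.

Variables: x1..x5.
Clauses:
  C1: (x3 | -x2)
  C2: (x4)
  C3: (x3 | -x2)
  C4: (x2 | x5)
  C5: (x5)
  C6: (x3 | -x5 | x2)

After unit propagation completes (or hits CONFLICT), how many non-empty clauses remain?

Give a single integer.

Answer: 3

Derivation:
unit clause [4] forces x4=T; simplify:
  satisfied 1 clause(s); 5 remain; assigned so far: [4]
unit clause [5] forces x5=T; simplify:
  drop -5 from [3, -5, 2] -> [3, 2]
  satisfied 2 clause(s); 3 remain; assigned so far: [4, 5]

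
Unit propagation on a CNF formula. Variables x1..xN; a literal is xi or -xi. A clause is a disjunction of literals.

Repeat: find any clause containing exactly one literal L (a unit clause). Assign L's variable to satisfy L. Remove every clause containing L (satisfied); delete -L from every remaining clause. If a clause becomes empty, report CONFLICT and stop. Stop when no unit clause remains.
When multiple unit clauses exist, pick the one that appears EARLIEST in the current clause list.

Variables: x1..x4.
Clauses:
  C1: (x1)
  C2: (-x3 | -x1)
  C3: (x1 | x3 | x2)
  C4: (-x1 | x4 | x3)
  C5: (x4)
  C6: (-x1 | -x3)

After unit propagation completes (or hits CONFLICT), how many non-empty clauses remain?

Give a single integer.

unit clause [1] forces x1=T; simplify:
  drop -1 from [-3, -1] -> [-3]
  drop -1 from [-1, 4, 3] -> [4, 3]
  drop -1 from [-1, -3] -> [-3]
  satisfied 2 clause(s); 4 remain; assigned so far: [1]
unit clause [-3] forces x3=F; simplify:
  drop 3 from [4, 3] -> [4]
  satisfied 2 clause(s); 2 remain; assigned so far: [1, 3]
unit clause [4] forces x4=T; simplify:
  satisfied 2 clause(s); 0 remain; assigned so far: [1, 3, 4]

Answer: 0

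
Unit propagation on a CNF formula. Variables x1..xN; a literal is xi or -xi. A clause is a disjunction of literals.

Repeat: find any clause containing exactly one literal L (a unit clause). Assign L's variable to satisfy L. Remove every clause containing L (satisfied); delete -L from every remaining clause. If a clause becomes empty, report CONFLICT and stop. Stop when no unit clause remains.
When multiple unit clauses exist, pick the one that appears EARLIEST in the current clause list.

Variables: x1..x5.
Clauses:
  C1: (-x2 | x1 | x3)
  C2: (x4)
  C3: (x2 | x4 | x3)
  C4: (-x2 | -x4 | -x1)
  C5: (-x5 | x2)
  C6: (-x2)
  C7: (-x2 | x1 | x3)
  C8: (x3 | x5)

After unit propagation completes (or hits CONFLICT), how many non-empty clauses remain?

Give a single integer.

Answer: 0

Derivation:
unit clause [4] forces x4=T; simplify:
  drop -4 from [-2, -4, -1] -> [-2, -1]
  satisfied 2 clause(s); 6 remain; assigned so far: [4]
unit clause [-2] forces x2=F; simplify:
  drop 2 from [-5, 2] -> [-5]
  satisfied 4 clause(s); 2 remain; assigned so far: [2, 4]
unit clause [-5] forces x5=F; simplify:
  drop 5 from [3, 5] -> [3]
  satisfied 1 clause(s); 1 remain; assigned so far: [2, 4, 5]
unit clause [3] forces x3=T; simplify:
  satisfied 1 clause(s); 0 remain; assigned so far: [2, 3, 4, 5]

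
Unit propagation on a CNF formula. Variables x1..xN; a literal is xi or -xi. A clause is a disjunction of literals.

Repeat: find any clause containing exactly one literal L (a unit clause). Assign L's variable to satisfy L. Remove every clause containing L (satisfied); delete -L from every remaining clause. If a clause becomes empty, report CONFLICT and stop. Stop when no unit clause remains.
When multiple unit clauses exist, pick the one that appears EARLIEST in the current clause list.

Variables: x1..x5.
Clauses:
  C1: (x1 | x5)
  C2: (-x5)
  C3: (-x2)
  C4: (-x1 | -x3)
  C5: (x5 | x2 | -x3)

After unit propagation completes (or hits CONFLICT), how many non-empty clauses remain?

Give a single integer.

Answer: 0

Derivation:
unit clause [-5] forces x5=F; simplify:
  drop 5 from [1, 5] -> [1]
  drop 5 from [5, 2, -3] -> [2, -3]
  satisfied 1 clause(s); 4 remain; assigned so far: [5]
unit clause [1] forces x1=T; simplify:
  drop -1 from [-1, -3] -> [-3]
  satisfied 1 clause(s); 3 remain; assigned so far: [1, 5]
unit clause [-2] forces x2=F; simplify:
  drop 2 from [2, -3] -> [-3]
  satisfied 1 clause(s); 2 remain; assigned so far: [1, 2, 5]
unit clause [-3] forces x3=F; simplify:
  satisfied 2 clause(s); 0 remain; assigned so far: [1, 2, 3, 5]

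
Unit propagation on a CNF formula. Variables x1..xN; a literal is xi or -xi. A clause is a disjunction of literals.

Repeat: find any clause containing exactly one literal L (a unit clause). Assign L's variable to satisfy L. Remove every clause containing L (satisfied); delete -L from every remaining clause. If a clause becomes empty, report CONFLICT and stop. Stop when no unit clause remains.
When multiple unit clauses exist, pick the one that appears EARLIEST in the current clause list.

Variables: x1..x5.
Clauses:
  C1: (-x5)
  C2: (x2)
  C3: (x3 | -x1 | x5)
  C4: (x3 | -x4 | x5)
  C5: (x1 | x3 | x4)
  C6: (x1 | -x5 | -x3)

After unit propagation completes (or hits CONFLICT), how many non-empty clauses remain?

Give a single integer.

unit clause [-5] forces x5=F; simplify:
  drop 5 from [3, -1, 5] -> [3, -1]
  drop 5 from [3, -4, 5] -> [3, -4]
  satisfied 2 clause(s); 4 remain; assigned so far: [5]
unit clause [2] forces x2=T; simplify:
  satisfied 1 clause(s); 3 remain; assigned so far: [2, 5]

Answer: 3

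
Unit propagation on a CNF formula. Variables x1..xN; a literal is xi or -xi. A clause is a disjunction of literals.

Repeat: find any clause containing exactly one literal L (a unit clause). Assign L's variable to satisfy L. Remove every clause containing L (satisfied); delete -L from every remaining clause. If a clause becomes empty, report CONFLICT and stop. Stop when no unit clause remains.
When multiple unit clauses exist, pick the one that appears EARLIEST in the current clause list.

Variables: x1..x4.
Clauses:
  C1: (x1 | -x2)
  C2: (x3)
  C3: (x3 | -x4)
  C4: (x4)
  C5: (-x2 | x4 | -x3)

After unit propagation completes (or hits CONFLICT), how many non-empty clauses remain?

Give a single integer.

Answer: 1

Derivation:
unit clause [3] forces x3=T; simplify:
  drop -3 from [-2, 4, -3] -> [-2, 4]
  satisfied 2 clause(s); 3 remain; assigned so far: [3]
unit clause [4] forces x4=T; simplify:
  satisfied 2 clause(s); 1 remain; assigned so far: [3, 4]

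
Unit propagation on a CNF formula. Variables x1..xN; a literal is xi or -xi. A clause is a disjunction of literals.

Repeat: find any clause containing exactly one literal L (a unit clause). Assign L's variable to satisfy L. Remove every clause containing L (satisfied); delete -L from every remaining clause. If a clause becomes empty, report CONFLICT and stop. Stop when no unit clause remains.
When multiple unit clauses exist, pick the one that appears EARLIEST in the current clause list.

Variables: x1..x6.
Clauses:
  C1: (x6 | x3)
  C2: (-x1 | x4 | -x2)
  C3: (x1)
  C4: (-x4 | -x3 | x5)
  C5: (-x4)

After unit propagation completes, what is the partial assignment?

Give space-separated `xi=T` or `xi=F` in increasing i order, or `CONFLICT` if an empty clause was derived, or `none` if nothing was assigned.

Answer: x1=T x2=F x4=F

Derivation:
unit clause [1] forces x1=T; simplify:
  drop -1 from [-1, 4, -2] -> [4, -2]
  satisfied 1 clause(s); 4 remain; assigned so far: [1]
unit clause [-4] forces x4=F; simplify:
  drop 4 from [4, -2] -> [-2]
  satisfied 2 clause(s); 2 remain; assigned so far: [1, 4]
unit clause [-2] forces x2=F; simplify:
  satisfied 1 clause(s); 1 remain; assigned so far: [1, 2, 4]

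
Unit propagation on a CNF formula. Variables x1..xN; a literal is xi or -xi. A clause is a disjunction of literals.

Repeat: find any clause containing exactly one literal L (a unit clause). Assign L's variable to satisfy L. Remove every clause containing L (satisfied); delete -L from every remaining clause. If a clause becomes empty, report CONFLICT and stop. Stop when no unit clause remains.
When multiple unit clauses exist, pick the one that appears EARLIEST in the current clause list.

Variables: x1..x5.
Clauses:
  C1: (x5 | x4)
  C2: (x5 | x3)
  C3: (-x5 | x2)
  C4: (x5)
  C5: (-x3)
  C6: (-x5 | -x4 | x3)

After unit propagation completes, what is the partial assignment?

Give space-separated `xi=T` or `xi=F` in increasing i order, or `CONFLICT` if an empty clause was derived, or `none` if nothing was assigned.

unit clause [5] forces x5=T; simplify:
  drop -5 from [-5, 2] -> [2]
  drop -5 from [-5, -4, 3] -> [-4, 3]
  satisfied 3 clause(s); 3 remain; assigned so far: [5]
unit clause [2] forces x2=T; simplify:
  satisfied 1 clause(s); 2 remain; assigned so far: [2, 5]
unit clause [-3] forces x3=F; simplify:
  drop 3 from [-4, 3] -> [-4]
  satisfied 1 clause(s); 1 remain; assigned so far: [2, 3, 5]
unit clause [-4] forces x4=F; simplify:
  satisfied 1 clause(s); 0 remain; assigned so far: [2, 3, 4, 5]

Answer: x2=T x3=F x4=F x5=T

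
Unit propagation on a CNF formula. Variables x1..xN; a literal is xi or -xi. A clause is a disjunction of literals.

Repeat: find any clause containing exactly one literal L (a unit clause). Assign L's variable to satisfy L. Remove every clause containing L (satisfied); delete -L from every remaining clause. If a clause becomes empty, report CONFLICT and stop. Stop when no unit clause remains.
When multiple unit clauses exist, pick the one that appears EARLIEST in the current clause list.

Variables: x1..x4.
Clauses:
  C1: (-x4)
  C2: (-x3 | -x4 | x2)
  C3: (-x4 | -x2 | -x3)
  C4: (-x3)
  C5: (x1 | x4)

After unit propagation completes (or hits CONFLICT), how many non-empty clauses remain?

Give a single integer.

Answer: 0

Derivation:
unit clause [-4] forces x4=F; simplify:
  drop 4 from [1, 4] -> [1]
  satisfied 3 clause(s); 2 remain; assigned so far: [4]
unit clause [-3] forces x3=F; simplify:
  satisfied 1 clause(s); 1 remain; assigned so far: [3, 4]
unit clause [1] forces x1=T; simplify:
  satisfied 1 clause(s); 0 remain; assigned so far: [1, 3, 4]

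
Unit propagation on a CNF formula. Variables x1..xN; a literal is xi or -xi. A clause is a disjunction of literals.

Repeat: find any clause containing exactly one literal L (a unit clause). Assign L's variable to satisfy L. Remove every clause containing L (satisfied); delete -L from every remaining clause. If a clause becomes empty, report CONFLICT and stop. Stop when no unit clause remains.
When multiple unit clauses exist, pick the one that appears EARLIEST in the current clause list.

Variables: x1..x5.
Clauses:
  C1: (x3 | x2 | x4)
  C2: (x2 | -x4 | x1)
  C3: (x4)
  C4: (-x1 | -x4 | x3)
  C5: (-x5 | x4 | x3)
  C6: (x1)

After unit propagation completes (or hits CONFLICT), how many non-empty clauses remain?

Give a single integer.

Answer: 0

Derivation:
unit clause [4] forces x4=T; simplify:
  drop -4 from [2, -4, 1] -> [2, 1]
  drop -4 from [-1, -4, 3] -> [-1, 3]
  satisfied 3 clause(s); 3 remain; assigned so far: [4]
unit clause [1] forces x1=T; simplify:
  drop -1 from [-1, 3] -> [3]
  satisfied 2 clause(s); 1 remain; assigned so far: [1, 4]
unit clause [3] forces x3=T; simplify:
  satisfied 1 clause(s); 0 remain; assigned so far: [1, 3, 4]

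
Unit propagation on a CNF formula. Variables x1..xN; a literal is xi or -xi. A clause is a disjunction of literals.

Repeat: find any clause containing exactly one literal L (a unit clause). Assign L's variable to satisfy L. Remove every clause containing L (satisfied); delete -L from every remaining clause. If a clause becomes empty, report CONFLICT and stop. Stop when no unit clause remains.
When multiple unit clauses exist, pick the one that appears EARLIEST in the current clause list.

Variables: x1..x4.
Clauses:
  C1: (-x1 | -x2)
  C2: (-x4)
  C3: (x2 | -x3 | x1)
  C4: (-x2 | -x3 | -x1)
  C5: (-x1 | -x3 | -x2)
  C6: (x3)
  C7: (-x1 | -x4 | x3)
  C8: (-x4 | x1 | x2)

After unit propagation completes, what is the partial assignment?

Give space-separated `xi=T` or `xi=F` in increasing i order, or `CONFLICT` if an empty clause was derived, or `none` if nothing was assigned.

unit clause [-4] forces x4=F; simplify:
  satisfied 3 clause(s); 5 remain; assigned so far: [4]
unit clause [3] forces x3=T; simplify:
  drop -3 from [2, -3, 1] -> [2, 1]
  drop -3 from [-2, -3, -1] -> [-2, -1]
  drop -3 from [-1, -3, -2] -> [-1, -2]
  satisfied 1 clause(s); 4 remain; assigned so far: [3, 4]

Answer: x3=T x4=F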